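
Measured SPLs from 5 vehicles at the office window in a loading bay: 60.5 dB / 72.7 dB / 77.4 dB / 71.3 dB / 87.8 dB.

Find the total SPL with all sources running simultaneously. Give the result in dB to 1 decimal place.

88.4 dB

Sum in the linear (power) domain: Σ 10^(Lᵢ/10) = 10^(60.5/10) + 10^(72.7/10) + 10^(77.4/10) + 10^(71.3/10) + 10^(87.8/10) = 6.907e+08.
L_total = 10·log₁₀(6.907e+08) = 88.4 dB.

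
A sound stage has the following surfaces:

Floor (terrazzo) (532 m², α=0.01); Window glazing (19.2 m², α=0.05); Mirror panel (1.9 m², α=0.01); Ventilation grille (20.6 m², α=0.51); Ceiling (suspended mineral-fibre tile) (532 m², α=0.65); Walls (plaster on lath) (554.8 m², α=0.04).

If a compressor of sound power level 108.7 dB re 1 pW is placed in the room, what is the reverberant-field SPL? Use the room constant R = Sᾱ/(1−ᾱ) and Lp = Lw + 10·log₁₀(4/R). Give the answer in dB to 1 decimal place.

87.7 dB

A = 384.797 sabins; S = 1660.5 m².
ᾱ = 384.797/1660.5 = 0.2317; R = Sᾱ/(1−ᾱ) = 384.797/(1−0.2317) = 500.842 m².
Lp = 108.7 + 10·log₁₀(4/500.842) = 108.7 + (-20.98) = 87.7 dB.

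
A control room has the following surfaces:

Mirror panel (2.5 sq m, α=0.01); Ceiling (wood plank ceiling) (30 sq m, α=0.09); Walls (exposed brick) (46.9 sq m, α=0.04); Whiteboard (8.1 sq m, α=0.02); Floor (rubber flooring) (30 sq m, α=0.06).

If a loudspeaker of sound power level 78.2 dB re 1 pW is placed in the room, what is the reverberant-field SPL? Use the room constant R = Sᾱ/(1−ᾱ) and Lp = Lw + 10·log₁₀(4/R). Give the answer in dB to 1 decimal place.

75.8 dB

Σ(Sᵢαᵢ) = 2.5·0.01 + 30·0.09 + 46.9·0.04 + 8.1·0.02 + 30·0.06 = 6.563; total area S = 117.5 sq m.
ᾱ = 0.0559, so room constant R = A/(1−ᾱ) = 6.952 sq m.
Lp = Lw + 10 log₁₀(4/R) = 78.2 -2.40 = 75.8 dB.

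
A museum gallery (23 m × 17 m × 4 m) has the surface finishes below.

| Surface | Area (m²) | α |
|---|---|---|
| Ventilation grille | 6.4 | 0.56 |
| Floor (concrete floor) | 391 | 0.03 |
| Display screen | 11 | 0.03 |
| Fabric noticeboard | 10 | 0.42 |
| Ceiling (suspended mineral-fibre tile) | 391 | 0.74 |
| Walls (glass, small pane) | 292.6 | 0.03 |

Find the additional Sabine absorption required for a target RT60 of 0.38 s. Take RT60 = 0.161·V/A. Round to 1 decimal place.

Total absorption A₁ = 6.4*0.56 + 391*0.03 + 11*0.03 + 10*0.42 + 391*0.74 + 292.6*0.03
  = 3.584 + 11.730 + 0.330 + 4.200 + 289.340 + 8.778 = 317.962 m² sabins.
For T = 0.38 s, need A₂ = 0.161·V/T = 0.161·1564/0.38 = 662.642 sabins.
Additional absorption ΔA = 662.642 − 317.962 = 344.7 sabins.

344.7 sabins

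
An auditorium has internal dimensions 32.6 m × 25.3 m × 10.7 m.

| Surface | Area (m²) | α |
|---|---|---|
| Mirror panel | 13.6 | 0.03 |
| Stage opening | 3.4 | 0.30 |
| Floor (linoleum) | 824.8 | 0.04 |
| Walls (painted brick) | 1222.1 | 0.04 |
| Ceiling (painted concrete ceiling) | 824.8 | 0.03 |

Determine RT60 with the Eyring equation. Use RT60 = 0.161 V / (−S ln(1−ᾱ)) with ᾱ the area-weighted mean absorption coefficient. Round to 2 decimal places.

Total surface area S = 13.6 + 3.4 + 824.8 + 1222.1 + 824.8 = 2888.7 m².
Σ(Sᵢαᵢ) = 13.6·0.03 + 3.4·0.30 + 824.8·0.04 + 1222.1·0.04 + 824.8·0.03 = 108.048.
Mean coefficient ᾱ = A/S = 0.0374.
Eyring denominator: −S ln(1−ᾱ) = 110.110.
V = 32.6 × 25.3 × 10.7 = 8825.146 m³.
RT60 = 0.161 × 8825.146 / 110.110 = 12.90 s.

12.90 seconds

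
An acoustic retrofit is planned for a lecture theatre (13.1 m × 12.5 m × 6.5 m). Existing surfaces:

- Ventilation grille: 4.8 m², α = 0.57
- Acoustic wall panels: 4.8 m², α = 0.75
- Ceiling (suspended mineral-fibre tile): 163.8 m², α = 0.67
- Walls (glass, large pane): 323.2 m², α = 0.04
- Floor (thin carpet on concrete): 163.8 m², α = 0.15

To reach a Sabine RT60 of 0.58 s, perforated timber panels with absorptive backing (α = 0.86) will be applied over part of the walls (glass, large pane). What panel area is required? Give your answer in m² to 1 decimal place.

173.0

A₁ = Σ Sᵢαᵢ = 4.8×0.57 + 4.8×0.75 + 163.8×0.67 + 323.2×0.04 + 163.8×0.15 = 153.580 sabins.
V = 1064.375 m³. Target absorption A₂ = 0.161 × 1064.375 / 0.58 = 295.456 sabins.
ΔA needed = 295.456 − 153.580 = 141.876 sabins.
Net gain per m²: Δα = 0.86 − 0.04 = 0.82.
Area = ΔA/Δα = 141.876/0.82 = 173.0 m².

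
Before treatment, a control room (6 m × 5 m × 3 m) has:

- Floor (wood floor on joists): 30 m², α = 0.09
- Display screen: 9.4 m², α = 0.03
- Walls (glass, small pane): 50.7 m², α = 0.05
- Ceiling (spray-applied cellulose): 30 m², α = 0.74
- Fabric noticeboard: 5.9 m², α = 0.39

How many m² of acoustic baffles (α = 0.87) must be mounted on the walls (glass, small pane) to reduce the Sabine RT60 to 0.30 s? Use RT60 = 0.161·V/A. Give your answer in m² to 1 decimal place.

22.3

A₁ = Σ Sᵢαᵢ = 30·0.09 + 9.4·0.03 + 50.7·0.05 + 30·0.74 + 5.9·0.39 = 30.018 sabins.
V = 90 m³. Target absorption A₂ = 0.161 × 90 / 0.30 = 48.300 sabins.
ΔA needed = 48.300 − 30.018 = 18.282 sabins.
Net gain per m²: Δα = 0.87 − 0.05 = 0.82.
Panel area = 18.282 / 0.82 = 22.3 m².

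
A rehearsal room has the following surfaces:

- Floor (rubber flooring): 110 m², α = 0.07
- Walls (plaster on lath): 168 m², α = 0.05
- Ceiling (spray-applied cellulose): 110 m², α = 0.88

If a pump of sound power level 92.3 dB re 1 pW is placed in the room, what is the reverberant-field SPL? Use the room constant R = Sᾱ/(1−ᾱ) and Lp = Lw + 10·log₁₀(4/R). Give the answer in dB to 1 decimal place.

A = 112.900 sabins; S = 388.0 m².
ᾱ = 0.2910, so room constant R = A/(1−ᾱ) = 159.238 m².
Lp = Lw + 10 log₁₀(4/R) = 92.3 -16.00 = 76.3 dB.

76.3 dB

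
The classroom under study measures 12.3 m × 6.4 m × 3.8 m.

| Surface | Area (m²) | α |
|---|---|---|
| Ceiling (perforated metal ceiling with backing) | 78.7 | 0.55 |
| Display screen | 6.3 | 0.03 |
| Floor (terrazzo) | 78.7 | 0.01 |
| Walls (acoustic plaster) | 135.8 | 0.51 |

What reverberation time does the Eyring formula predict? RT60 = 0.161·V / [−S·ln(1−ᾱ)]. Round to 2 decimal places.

Total surface area S = 78.7 + 6.3 + 78.7 + 135.8 = 299.5 m².
Absorption A = 78.7×0.55 + 6.3×0.03 + 78.7×0.01 + 135.8×0.51 = 113.519 sabins.
ᾱ = 113.519 / 299.5 = 0.3790.
Eyring denominator: −S ln(1−ᾱ) = 142.689.
V = 12.3 × 6.4 × 3.8 = 299.136 m³.
T = 0.161·V/[−S·ln(1−ᾱ)] = 0.161·299.136/142.689 = 0.34 s.

0.34 seconds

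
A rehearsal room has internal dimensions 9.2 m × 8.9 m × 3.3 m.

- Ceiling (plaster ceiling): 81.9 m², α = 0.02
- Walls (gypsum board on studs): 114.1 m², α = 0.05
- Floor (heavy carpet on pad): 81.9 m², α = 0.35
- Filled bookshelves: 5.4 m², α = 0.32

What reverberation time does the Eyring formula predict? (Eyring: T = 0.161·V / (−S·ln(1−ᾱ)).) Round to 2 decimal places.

1.07 s

S = Σ Sᵢ = 283.3 m².
Σ(Sᵢαᵢ) = 81.9·0.02 + 114.1·0.05 + 81.9·0.35 + 5.4·0.32 = 37.736.
Mean coefficient ᾱ = A/S = 0.1332.
−S·ln(1−ᾱ) = −283.3 × ln(1 − 0.1332) = 40.497.
V = 9.2 × 8.9 × 3.3 = 270.204 m³.
T = 0.161·V/[−S·ln(1−ᾱ)] = 0.161·270.204/40.497 = 1.07 s.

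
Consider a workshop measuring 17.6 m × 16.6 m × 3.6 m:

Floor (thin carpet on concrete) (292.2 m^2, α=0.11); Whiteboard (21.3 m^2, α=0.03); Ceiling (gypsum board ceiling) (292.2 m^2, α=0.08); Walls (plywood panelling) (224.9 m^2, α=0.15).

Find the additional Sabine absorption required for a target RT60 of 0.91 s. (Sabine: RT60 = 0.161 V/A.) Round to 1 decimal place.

96.2 sabins

Total absorption A₁ = 292.2*0.11 + 21.3*0.03 + 292.2*0.08 + 224.9*0.15
  = 32.142 + 0.639 + 23.376 + 33.735 = 89.892 m^2 sabins.
V = 1051.776 m³. Required absorption A₂ = 0.161 × 1051.776 / 0.91 = 186.083 sabins.
Shortfall: 186.083 − 89.892 = 96.2 sabins.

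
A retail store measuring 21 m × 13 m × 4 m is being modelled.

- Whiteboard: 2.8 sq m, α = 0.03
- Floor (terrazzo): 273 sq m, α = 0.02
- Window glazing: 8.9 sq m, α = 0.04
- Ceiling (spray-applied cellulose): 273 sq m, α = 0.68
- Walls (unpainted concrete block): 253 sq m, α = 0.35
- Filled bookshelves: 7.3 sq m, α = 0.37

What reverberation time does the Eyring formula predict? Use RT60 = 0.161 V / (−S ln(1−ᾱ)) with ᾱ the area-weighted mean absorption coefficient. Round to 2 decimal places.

0.51 seconds

Total surface area S = 2.8 + 273 + 8.9 + 273 + 253 + 7.3 = 818.0 sq m.
Absorption A = 2.8·0.03 + 273·0.02 + 8.9·0.04 + 273·0.68 + 253·0.35 + 7.3·0.37 = 282.791 sabins.
Mean coefficient ᾱ = A/S = 0.3457.
−S·ln(1−ᾱ) = −818.0 × ln(1 − 0.3457) = 346.987.
V = 21 × 13 × 4 = 1092 m³.
RT60 = 0.161 × 1092 / 346.987 = 0.51 s.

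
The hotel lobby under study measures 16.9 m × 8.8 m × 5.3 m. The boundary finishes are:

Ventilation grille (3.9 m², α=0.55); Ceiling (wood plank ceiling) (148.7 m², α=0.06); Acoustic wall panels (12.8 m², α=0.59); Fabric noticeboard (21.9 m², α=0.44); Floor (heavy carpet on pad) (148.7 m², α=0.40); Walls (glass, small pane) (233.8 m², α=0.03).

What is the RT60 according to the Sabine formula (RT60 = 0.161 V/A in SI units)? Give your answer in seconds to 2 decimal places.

Total absorption A = 3.9*0.55 + 148.7*0.06 + 12.8*0.59 + 21.9*0.44 + 148.7*0.40 + 233.8*0.03
  = 2.145 + 8.922 + 7.552 + 9.636 + 59.480 + 7.014 = 94.749 m² sabins.
Room volume: 788.216 m³.
RT60 = 0.161 · V / A = 0.161 × 788.216 / 94.749 = 1.34 s.

1.34 sec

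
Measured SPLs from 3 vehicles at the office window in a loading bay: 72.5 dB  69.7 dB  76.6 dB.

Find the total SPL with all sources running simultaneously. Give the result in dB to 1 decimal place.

78.6 dB

Σ 10^(Lᵢ/10) = 7.282e+07.
Back to dB: 10·log₁₀ Σ = 78.6 dB.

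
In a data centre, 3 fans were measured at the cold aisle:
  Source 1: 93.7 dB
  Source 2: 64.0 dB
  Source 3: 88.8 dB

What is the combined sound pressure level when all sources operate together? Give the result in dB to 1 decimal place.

94.9 dB

Converting to relative power and adding: 10^(93.7/10) + 10^(64.0/10) + 10^(88.8/10) = 3.105e+09.
Back to dB: 10·log₁₀ Σ = 94.9 dB.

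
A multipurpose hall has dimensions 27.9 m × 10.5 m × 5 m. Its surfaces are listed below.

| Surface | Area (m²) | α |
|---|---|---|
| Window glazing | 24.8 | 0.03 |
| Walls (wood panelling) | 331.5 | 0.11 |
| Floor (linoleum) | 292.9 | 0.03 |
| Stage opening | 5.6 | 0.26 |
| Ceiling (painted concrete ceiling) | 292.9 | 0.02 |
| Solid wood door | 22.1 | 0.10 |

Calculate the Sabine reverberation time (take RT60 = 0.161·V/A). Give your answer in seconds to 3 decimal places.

A = Σ Sᵢαᵢ = 24.8·0.03 + 331.5·0.11 + 292.9·0.03 + 5.6·0.26 + 292.9·0.02 + 22.1·0.10 = 55.520 sabins.
Volume V = 27.9 × 10.5 × 5 = 1464.75 m³.
Sabine: RT60 = 0.161 × 1464.75 / 55.520 = 4.248 s.

4.248 s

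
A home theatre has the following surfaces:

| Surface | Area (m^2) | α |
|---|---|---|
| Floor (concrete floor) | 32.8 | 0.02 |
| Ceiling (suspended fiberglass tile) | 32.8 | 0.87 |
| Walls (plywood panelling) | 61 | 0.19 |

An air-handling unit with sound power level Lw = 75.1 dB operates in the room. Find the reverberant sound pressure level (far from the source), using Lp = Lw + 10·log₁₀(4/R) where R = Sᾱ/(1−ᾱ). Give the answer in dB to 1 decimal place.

63.3 dB

Σ(Sᵢαᵢ) = 32.8×0.02 + 32.8×0.87 + 61×0.19 = 40.782; total area S = 126.6 m^2.
ᾱ = 40.782/126.6 = 0.3221; R = Sᾱ/(1−ᾱ) = 40.782/(1−0.3221) = 60.159 m^2.
Lp = 75.1 + 10·log₁₀(4/60.159) = 75.1 + (-11.77) = 63.3 dB.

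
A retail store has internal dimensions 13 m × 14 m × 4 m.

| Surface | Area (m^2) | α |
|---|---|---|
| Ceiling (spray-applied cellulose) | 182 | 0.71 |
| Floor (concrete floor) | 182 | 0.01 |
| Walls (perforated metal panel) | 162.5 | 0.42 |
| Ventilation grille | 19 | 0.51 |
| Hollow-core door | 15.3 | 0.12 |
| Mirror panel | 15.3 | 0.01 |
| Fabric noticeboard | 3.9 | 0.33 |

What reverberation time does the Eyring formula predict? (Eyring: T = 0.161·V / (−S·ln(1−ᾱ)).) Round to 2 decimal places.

S = Σ Sᵢ = 580.0 m^2.
Σ(Sᵢαᵢ) = 182×0.71 + 182×0.01 + 162.5×0.42 + 19×0.51 + 15.3×0.12 + 15.3×0.01 + 3.9×0.33 = 212.256.
ᾱ = 212.256 / 580.0 = 0.3660.
−S·ln(1−ᾱ) = −580.0 × ln(1 − 0.3660) = 264.310.
V = 13 × 14 × 4 = 728 m³.
RT60 = 0.161 × 728 / 264.310 = 0.44 s.

0.44 s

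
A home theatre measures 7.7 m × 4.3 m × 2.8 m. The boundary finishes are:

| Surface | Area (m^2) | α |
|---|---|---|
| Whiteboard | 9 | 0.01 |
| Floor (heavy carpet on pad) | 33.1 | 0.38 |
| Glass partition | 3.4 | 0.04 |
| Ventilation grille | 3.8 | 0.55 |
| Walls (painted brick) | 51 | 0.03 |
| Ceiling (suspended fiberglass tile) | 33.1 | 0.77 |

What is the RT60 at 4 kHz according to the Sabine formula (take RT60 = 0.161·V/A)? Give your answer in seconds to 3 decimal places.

0.356 s

A = Σ Sᵢαᵢ = 9·0.01 + 33.1·0.38 + 3.4·0.04 + 3.8·0.55 + 51·0.03 + 33.1·0.77 = 41.911 sabins.
V = 7.7·4.3·2.8 = 92.708 m³.
RT60 = 0.161 · V / A = 0.161 × 92.708 / 41.911 = 0.356 s.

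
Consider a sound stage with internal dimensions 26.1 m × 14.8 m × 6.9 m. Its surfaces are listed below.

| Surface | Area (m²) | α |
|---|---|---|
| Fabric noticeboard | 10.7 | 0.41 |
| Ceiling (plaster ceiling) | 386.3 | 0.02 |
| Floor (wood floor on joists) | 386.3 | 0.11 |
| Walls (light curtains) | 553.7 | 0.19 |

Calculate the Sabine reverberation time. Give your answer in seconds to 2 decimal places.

2.69 sec

A = Σ Sᵢαᵢ = 10.7*0.41 + 386.3*0.02 + 386.3*0.11 + 553.7*0.19 = 159.809 sabins.
Room volume: 2665.332 m³.
Sabine: RT60 = 0.161 × 2665.332 / 159.809 = 2.69 s.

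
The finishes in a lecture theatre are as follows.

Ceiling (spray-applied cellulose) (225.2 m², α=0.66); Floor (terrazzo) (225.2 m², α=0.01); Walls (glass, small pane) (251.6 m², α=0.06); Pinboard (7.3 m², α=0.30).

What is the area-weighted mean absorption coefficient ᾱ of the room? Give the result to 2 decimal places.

Total surface area S = 709.3 m².
A = 225.2*0.66 + 225.2*0.01 + 251.6*0.06 + 7.3*0.30 = 168.170 sabins.
ᾱ = 168.170 / 709.3 = 0.24.

0.24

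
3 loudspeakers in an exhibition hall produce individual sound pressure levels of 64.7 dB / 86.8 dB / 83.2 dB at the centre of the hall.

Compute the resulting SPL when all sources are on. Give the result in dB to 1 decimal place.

Converting to relative power and adding: 10^(64.7/10) + 10^(86.8/10) + 10^(83.2/10) = 6.905e+08.
Combined level = 10 log₁₀(6.905e+08) = 88.4 dB.

88.4 dB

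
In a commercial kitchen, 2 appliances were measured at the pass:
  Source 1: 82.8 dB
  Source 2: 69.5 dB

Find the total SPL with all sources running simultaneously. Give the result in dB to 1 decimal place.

83.0 dB

Sum in the linear (power) domain: Σ 10^(Lᵢ/10) = 10^(82.8/10) + 10^(69.5/10) = 1.995e+08.
L_total = 10·log₁₀(1.995e+08) = 83.0 dB.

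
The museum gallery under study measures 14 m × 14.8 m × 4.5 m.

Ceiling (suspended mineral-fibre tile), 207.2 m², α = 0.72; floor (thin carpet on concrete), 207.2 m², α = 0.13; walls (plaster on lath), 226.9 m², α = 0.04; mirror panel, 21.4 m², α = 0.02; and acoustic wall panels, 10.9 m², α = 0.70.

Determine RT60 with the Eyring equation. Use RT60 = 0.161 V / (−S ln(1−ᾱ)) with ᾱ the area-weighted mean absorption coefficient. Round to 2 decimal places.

0.66 sec

S = Σ Sᵢ = 673.6 m².
Absorption A = 207.2×0.72 + 207.2×0.13 + 226.9×0.04 + 21.4×0.02 + 10.9×0.70 = 193.254 sabins.
ᾱ = 193.254 / 673.6 = 0.2869.
−S·ln(1−ᾱ) = −673.6 × ln(1 − 0.2869) = 227.767.
V = 14 × 14.8 × 4.5 = 932.4 m³.
RT60 = 0.161 × 932.4 / 227.767 = 0.66 s.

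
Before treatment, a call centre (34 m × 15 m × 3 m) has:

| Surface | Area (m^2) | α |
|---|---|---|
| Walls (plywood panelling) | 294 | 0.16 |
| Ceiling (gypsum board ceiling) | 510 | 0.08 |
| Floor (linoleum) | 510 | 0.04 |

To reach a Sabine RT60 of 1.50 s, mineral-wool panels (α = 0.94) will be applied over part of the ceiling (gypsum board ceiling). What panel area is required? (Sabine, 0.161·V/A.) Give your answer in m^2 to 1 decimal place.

65.1

A₁ = Σ Sᵢαᵢ = 294*0.16 + 510*0.08 + 510*0.04 = 108.240 sabins.
V = 1530 m³. Target absorption A₂ = 0.161 × 1530 / 1.50 = 164.220 sabins.
Absorption to add: 164.220 − 108.240 = 55.980 sabins.
Net gain per m^2: Δα = 0.94 − 0.08 = 0.86.
Area = ΔA/Δα = 55.980/0.86 = 65.1 m^2.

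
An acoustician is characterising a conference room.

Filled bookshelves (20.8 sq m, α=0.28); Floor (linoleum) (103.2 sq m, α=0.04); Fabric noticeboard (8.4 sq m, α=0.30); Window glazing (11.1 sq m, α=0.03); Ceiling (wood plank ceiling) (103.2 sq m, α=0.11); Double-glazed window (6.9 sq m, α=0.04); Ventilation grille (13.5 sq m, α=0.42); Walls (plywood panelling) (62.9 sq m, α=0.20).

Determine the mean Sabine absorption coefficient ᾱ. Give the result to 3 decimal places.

S = Σ Sᵢ = 20.8 + 103.2 + 8.4 + 11.1 + 103.2 + 6.9 + 13.5 + 62.9 = 330.0 sq m.
A = 20.8×0.28 + 103.2×0.04 + 8.4×0.30 + 11.1×0.03 + 103.2×0.11 + 6.9×0.04 + 13.5×0.42 + 62.9×0.20 = 42.683 sabins.
ᾱ = A/S = 0.129.

0.129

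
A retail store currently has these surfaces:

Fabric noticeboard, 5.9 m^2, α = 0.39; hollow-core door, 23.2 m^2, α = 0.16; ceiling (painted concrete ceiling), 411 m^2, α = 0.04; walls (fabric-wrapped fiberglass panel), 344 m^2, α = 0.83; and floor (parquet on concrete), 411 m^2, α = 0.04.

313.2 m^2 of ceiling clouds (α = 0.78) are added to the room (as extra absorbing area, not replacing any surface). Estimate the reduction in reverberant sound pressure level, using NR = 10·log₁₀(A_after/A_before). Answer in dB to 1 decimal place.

Summing Sᵢαᵢ: 2.301 + 3.712 + 16.440 + 285.520 + 16.440 → A_before = 324.413 sabins.
Added absorption = 313.2 × 0.78 = 244.296 sabins.
New total A_after = 568.709 sabins.
NR = 10·log₁₀(568.709/324.413) = 2.4 dB.

2.4 dB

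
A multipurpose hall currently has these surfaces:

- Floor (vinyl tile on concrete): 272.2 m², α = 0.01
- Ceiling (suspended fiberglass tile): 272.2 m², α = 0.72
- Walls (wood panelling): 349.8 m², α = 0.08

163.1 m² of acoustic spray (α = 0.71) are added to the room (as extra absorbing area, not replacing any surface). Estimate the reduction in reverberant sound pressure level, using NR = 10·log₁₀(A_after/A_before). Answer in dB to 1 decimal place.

A_before = Σ Sᵢαᵢ = 272.2·0.01 + 272.2·0.72 + 349.8·0.08 = 226.690 sabins.
Added absorption = 163.1 × 0.71 = 115.801 sabins.
A_after = 226.690 + 115.801 = 342.491 sabins.
NR = 10·log₁₀(342.491/226.690) = 1.8 dB.

1.8 dB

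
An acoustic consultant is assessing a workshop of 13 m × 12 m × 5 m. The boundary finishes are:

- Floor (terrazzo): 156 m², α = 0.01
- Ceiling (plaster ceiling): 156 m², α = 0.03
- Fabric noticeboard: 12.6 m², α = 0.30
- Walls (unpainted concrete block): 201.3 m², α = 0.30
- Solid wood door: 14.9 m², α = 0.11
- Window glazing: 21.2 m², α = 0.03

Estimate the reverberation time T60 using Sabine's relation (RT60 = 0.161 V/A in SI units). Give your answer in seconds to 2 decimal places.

1.73 seconds

A = Σ Sᵢαᵢ = 156*0.01 + 156*0.03 + 12.6*0.30 + 201.3*0.30 + 14.9*0.11 + 21.2*0.03 = 72.685 sabins.
V = 13·12·5 = 780 m³.
RT60 = 0.161 · V / A = 0.161 × 780 / 72.685 = 1.73 s.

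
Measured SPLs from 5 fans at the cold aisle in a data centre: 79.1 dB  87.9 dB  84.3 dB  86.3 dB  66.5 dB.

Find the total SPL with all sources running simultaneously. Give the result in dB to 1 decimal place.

Σ 10^(Lᵢ/10) = 1.398e+09.
Back to dB: 10·log₁₀ Σ = 91.5 dB.

91.5 dB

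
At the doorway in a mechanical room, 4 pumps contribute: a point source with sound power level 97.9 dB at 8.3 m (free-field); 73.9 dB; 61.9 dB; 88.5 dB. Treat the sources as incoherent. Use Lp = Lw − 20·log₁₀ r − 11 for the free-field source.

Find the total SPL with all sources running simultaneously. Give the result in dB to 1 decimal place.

88.7 dB

Source at 8.3 m: Lp = 97.9 − 20·log₁₀(8.3) − 11 = 68.5 dB.
Σ 10^(Lᵢ/10) = 7.411e+08.
Combined level = 10 log₁₀(7.411e+08) = 88.7 dB.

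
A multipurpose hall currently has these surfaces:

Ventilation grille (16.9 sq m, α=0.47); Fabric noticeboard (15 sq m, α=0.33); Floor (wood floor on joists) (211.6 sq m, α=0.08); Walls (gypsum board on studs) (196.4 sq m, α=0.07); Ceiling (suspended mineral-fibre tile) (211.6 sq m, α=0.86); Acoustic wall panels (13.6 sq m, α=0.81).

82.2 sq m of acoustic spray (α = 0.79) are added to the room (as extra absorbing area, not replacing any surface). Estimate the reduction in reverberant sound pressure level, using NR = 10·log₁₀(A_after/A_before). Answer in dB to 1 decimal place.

Summing Sᵢαᵢ: 7.943 + 4.950 + 16.928 + 13.748 + 181.976 + 11.016 → A_before = 236.561 sabins.
Treatment contributes 82.2·0.79 = 64.938 sabins.
A_after = 236.561 + 64.938 = 301.499 sabins.
Reduction = 10 log₁₀(A_after/A_before) = 10 log₁₀(1.2745) = 1.1 dB.

1.1 dB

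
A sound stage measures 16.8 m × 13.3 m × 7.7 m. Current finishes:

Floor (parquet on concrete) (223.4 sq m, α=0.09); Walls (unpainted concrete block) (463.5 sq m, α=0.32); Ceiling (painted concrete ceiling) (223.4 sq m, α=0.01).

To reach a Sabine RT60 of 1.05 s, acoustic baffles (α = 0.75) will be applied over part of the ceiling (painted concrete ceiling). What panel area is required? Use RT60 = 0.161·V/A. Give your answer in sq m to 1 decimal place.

Summing Sᵢαᵢ: 20.106 + 148.320 + 2.234 → A₁ = 170.660 sabins.
V = 1720.488 m³. Target absorption A₂ = 0.161 × 1720.488 / 1.05 = 263.808 sabins.
Absorption to add: 263.808 − 170.660 = 93.148 sabins.
Net gain per sq m: Δα = 0.75 − 0.01 = 0.74.
Panel area = 93.148 / 0.74 = 125.9 sq m.

125.9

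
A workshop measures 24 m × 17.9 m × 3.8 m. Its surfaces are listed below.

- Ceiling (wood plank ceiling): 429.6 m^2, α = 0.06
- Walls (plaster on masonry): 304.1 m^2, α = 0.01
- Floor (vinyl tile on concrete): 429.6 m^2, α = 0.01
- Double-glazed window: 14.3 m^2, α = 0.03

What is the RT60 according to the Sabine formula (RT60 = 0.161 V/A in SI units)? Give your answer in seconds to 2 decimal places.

Total absorption A = 429.6·0.06 + 304.1·0.01 + 429.6·0.01 + 14.3·0.03
  = 25.776 + 3.041 + 4.296 + 0.429 = 33.542 m^2 sabins.
V = 24·17.9·3.8 = 1632.48 m³.
Sabine: RT60 = 0.161 × 1632.48 / 33.542 = 7.84 s.

7.84 sec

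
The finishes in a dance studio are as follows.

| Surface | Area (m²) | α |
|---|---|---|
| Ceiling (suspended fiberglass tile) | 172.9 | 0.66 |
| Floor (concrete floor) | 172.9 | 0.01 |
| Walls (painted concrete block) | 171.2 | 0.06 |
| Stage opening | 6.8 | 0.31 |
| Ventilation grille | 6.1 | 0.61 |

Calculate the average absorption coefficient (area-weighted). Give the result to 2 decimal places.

0.25

S = Σ Sᵢ = 172.9 + 172.9 + 171.2 + 6.8 + 6.1 = 529.9 m².
Weighted sum Σ Sα = 131.944.
ᾱ = A/S = 0.25.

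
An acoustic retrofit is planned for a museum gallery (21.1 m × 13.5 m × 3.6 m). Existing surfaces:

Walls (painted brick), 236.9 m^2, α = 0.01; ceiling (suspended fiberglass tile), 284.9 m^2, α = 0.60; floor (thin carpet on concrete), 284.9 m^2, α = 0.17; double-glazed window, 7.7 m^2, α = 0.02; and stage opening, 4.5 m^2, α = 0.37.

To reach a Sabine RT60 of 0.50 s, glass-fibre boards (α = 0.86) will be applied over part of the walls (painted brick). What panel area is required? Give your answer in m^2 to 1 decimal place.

125.5

A₁ = Σ Sᵢαᵢ = 236.9·0.01 + 284.9·0.60 + 284.9·0.17 + 7.7·0.02 + 4.5·0.37 = 223.561 sabins.
Required A₂ = 0.161·1025.46/0.50 = 330.198 sabins.
ΔA needed = 330.198 − 223.561 = 106.637 sabins.
Each m^2 of panel replacing the walls (painted brick) adds (0.86 − 0.01) = 0.85 sabins.
Panel area = 106.637 / 0.85 = 125.5 m^2.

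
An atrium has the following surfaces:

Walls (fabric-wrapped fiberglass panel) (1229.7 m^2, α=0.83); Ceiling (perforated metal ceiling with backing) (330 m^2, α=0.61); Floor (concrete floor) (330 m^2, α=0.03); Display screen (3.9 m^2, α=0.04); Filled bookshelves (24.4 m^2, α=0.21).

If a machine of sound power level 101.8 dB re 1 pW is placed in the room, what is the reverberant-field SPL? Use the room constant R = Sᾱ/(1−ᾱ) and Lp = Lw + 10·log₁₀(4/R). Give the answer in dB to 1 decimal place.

72.4 dB

A = 1237.131 sabins; S = 1918.0 m^2.
ᾱ = 0.6450, so room constant R = A/(1−ᾱ) = 3484.876 m^2.
Lp = 101.8 + 10·log₁₀(4/3484.876) = 101.8 + (-29.40) = 72.4 dB.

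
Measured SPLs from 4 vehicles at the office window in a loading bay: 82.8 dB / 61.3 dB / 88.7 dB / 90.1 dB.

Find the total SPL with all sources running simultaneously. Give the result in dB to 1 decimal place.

92.9 dB

Converting to relative power and adding: 10^(82.8/10) + 10^(61.3/10) + 10^(88.7/10) + 10^(90.1/10) = 1.956e+09.
L_total = 10·log₁₀(1.956e+09) = 92.9 dB.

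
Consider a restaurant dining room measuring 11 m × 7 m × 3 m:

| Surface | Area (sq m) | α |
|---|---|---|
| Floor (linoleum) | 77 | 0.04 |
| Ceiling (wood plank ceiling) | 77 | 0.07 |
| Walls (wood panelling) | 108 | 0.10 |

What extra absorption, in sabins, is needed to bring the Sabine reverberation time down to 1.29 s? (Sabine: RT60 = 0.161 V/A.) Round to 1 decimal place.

Summing Sᵢαᵢ: 3.080 + 5.390 + 10.800 → A₁ = 19.270 sabins.
V = 231 m³. Required absorption A₂ = 0.161 × 231 / 1.29 = 28.830 sabins.
Shortfall: 28.830 − 19.270 = 9.6 sabins.

9.6 sabins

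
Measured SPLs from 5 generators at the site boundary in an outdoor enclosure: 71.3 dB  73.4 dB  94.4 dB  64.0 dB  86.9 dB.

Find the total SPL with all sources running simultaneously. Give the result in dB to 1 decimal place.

95.2 dB

Sum in the linear (power) domain: Σ 10^(Lᵢ/10) = 10^(71.3/10) + 10^(73.4/10) + 10^(94.4/10) + 10^(64.0/10) + 10^(86.9/10) = 3.282e+09.
Combined level = 10 log₁₀(3.282e+09) = 95.2 dB.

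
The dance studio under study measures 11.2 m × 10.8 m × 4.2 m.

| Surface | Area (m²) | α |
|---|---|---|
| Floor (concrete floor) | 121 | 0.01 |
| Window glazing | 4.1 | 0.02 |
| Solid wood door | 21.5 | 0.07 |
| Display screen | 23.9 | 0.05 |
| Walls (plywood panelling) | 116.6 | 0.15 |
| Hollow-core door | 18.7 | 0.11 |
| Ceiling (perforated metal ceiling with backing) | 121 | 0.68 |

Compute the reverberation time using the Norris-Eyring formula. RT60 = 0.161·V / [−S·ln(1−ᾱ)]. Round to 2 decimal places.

0.67 s

Total surface area S = 121 + 4.1 + 21.5 + 23.9 + 116.6 + 18.7 + 121 = 426.8 m².
Σ(Sᵢαᵢ) = 121·0.01 + 4.1·0.02 + 21.5·0.07 + 23.9·0.05 + 116.6·0.15 + 18.7·0.11 + 121·0.68 = 105.819.
ᾱ = 105.819 / 426.8 = 0.2479.
Eyring denominator: −S ln(1−ᾱ) = 121.589.
V = 11.2 × 10.8 × 4.2 = 508.032 m³.
T = 0.161·V/[−S·ln(1−ᾱ)] = 0.161·508.032/121.589 = 0.67 s.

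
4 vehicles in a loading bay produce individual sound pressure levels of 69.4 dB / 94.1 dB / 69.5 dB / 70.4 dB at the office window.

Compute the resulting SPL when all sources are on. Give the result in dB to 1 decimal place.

94.1 dB

Sum in the linear (power) domain: Σ 10^(Lᵢ/10) = 10^(69.4/10) + 10^(94.1/10) + 10^(69.5/10) + 10^(70.4/10) = 2.599e+09.
Back to dB: 10·log₁₀ Σ = 94.1 dB.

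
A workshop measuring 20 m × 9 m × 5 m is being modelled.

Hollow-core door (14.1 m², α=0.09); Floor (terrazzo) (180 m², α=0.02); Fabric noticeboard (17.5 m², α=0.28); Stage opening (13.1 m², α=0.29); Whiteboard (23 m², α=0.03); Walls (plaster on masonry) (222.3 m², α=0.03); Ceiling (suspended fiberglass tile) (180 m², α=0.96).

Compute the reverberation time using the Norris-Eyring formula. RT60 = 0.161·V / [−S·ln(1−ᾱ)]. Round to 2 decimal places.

S = Σ Sᵢ = 650.0 m².
Absorption A = 14.1·0.09 + 180·0.02 + 17.5·0.28 + 13.1·0.29 + 23·0.03 + 222.3·0.03 + 180·0.96 = 193.727 sabins.
ᾱ = 193.727 / 650.0 = 0.2980.
−S·ln(1−ᾱ) = −650.0 × ln(1 − 0.2980) = 229.984.
V = 20 × 9 × 5 = 900 m³.
T = 0.161·V/[−S·ln(1−ᾱ)] = 0.161·900/229.984 = 0.63 s.

0.63 seconds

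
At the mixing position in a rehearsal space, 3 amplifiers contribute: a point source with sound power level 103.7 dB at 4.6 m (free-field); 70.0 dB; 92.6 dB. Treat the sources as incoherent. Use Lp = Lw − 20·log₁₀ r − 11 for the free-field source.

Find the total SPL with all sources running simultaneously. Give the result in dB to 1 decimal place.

Source at 4.6 m: Lp = 103.7 − 20·log₁₀(4.6) − 11 = 79.4 dB.
Σ 10^(Lᵢ/10) = 1.917e+09.
Combined level = 10 log₁₀(1.917e+09) = 92.8 dB.

92.8 dB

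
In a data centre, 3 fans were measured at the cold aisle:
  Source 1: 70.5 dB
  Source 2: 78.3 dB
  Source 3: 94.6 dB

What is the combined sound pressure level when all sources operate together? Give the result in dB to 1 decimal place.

Converting to relative power and adding: 10^(70.5/10) + 10^(78.3/10) + 10^(94.6/10) = 2.963e+09.
Back to dB: 10·log₁₀ Σ = 94.7 dB.

94.7 dB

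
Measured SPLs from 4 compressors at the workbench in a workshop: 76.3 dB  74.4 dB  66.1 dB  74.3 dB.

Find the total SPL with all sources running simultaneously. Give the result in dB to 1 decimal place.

Converting to relative power and adding: 10^(76.3/10) + 10^(74.4/10) + 10^(66.1/10) + 10^(74.3/10) = 1.012e+08.
L_total = 10·log₁₀(1.012e+08) = 80.1 dB.

80.1 dB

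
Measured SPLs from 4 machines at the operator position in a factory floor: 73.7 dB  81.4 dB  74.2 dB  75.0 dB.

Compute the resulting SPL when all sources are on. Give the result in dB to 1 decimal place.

Σ 10^(Lᵢ/10) = 2.194e+08.
L_total = 10·log₁₀(2.194e+08) = 83.4 dB.

83.4 dB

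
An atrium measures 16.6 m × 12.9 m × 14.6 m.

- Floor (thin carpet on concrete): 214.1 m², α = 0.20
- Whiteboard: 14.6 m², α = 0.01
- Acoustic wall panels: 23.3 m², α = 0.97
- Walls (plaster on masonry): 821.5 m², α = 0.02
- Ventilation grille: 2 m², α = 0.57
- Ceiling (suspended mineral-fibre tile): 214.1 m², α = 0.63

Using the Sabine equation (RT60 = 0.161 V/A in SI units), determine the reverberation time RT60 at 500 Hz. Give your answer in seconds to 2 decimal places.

2.31 sec

Summing Sᵢαᵢ: 42.820 + 0.146 + 22.601 + 16.430 + 1.140 + 134.883 → A = 218.020 sabins.
Volume V = 16.6 × 12.9 × 14.6 = 3126.444 m³.
RT60 = 0.161 · V / A = 0.161 × 3126.444 / 218.020 = 2.31 s.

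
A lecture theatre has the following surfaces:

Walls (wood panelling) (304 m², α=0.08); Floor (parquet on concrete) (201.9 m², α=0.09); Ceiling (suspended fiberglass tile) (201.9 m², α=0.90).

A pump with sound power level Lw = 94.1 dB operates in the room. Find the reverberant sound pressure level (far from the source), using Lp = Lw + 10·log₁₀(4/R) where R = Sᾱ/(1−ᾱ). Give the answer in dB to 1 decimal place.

A = 224.201 sabins; S = 707.8 m².
ᾱ = 224.201/707.8 = 0.3168; R = Sᾱ/(1−ᾱ) = 224.201/(1−0.3168) = 328.163 m².
Lp = 94.1 + 10·log₁₀(4/328.163) = 94.1 + (-19.14) = 75.0 dB.

75.0 dB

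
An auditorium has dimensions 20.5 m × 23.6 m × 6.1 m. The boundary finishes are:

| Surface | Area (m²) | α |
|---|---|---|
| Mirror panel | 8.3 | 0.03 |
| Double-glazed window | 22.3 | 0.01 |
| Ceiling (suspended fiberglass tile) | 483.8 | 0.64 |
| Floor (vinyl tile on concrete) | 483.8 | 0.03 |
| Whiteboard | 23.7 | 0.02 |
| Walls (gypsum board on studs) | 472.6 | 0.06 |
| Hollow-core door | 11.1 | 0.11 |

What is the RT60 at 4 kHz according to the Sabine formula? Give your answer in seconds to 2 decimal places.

Total absorption A = 8.3*0.03 + 22.3*0.01 + 483.8*0.64 + 483.8*0.03 + 23.7*0.02 + 472.6*0.06 + 11.1*0.11
  = 0.249 + 0.223 + 309.632 + 14.514 + 0.474 + 28.356 + 1.221 = 354.669 m² sabins.
Volume V = 20.5 × 23.6 × 6.1 = 2951.18 m³.
RT60 = 0.161 · V / A = 0.161 × 2951.18 / 354.669 = 1.34 s.

1.34 seconds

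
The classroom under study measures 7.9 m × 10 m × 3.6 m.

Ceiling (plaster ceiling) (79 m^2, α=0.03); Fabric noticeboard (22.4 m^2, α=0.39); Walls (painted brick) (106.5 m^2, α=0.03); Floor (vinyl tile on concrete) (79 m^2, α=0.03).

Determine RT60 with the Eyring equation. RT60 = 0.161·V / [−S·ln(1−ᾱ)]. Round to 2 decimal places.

Total surface area S = 79 + 22.4 + 106.5 + 79 = 286.9 m^2.
Absorption A = 79·0.03 + 22.4·0.39 + 106.5·0.03 + 79·0.03 = 16.671 sabins.
ᾱ = 16.671 / 286.9 = 0.0581.
−S·ln(1−ᾱ) = −286.9 × ln(1 − 0.0581) = 17.173.
V = 7.9 × 10 × 3.6 = 284.4 m³.
T = 0.161·V/[−S·ln(1−ᾱ)] = 0.161·284.4/17.173 = 2.67 s.

2.67 s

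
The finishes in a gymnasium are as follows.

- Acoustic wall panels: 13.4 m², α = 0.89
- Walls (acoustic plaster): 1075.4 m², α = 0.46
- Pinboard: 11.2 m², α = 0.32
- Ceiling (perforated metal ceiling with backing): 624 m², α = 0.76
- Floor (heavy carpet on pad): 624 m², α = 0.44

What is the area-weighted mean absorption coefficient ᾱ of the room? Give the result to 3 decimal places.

0.536

S = Σ Sᵢ = 13.4 + 1075.4 + 11.2 + 624 + 624 = 2348.0 m².
A = 13.4·0.89 + 1075.4·0.46 + 11.2·0.32 + 624·0.76 + 624·0.44 = 1258.994 sabins.
ᾱ = 1258.994 / 2348.0 = 0.536.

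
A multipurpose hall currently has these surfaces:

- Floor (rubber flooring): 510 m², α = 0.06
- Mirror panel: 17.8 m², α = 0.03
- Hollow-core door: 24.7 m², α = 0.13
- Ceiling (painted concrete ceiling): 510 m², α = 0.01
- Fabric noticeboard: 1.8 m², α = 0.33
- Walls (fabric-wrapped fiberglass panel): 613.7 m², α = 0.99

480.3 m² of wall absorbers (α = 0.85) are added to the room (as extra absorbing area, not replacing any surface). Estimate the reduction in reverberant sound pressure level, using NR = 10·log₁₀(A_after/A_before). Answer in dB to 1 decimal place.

2.1 dB

A_before = Σ Sᵢαᵢ = 510×0.06 + 17.8×0.03 + 24.7×0.13 + 510×0.01 + 1.8×0.33 + 613.7×0.99 = 647.602 sabins.
Added absorption = 480.3 × 0.85 = 408.255 sabins.
New total A_after = 1055.857 sabins.
Reduction = 10 log₁₀(A_after/A_before) = 10 log₁₀(1.6304) = 2.1 dB.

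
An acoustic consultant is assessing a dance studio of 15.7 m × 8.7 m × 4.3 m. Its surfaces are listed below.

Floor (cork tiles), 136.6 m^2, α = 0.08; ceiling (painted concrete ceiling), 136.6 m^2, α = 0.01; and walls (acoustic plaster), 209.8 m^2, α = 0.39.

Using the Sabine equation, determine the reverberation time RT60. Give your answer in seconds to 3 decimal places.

1.005 s

A = Σ Sᵢαᵢ = 136.6·0.08 + 136.6·0.01 + 209.8·0.39 = 94.116 sabins.
Volume V = 15.7 × 8.7 × 4.3 = 587.337 m³.
RT60 = 0.161 · V / A = 0.161 × 587.337 / 94.116 = 1.005 s.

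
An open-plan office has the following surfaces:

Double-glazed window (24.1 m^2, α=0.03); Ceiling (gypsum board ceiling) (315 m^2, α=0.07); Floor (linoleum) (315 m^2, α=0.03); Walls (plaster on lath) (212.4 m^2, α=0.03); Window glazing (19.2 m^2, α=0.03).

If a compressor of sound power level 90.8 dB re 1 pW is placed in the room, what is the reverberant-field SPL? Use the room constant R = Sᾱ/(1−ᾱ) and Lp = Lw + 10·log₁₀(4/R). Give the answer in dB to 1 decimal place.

80.7 dB

Σ(Sᵢαᵢ) = 24.1×0.03 + 315×0.07 + 315×0.03 + 212.4×0.03 + 19.2×0.03 = 39.171; total area S = 885.7 m^2.
ᾱ = 0.0442, so room constant R = A/(1−ᾱ) = 40.982 m^2.
Lp = 90.8 + 10·log₁₀(4/40.982) = 90.8 + (-10.11) = 80.7 dB.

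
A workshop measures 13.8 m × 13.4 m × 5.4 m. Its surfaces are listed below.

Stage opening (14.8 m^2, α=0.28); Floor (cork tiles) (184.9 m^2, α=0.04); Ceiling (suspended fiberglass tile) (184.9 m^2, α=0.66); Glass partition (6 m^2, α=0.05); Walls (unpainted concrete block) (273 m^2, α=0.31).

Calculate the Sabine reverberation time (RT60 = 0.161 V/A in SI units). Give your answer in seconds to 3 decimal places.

Total absorption A = 14.8·0.28 + 184.9·0.04 + 184.9·0.66 + 6·0.05 + 273·0.31
  = 4.144 + 7.396 + 122.034 + 0.300 + 84.630 = 218.504 m^2 sabins.
V = 13.8·13.4·5.4 = 998.568 m³.
Sabine: RT60 = 0.161 × 998.568 / 218.504 = 0.736 s.

0.736 s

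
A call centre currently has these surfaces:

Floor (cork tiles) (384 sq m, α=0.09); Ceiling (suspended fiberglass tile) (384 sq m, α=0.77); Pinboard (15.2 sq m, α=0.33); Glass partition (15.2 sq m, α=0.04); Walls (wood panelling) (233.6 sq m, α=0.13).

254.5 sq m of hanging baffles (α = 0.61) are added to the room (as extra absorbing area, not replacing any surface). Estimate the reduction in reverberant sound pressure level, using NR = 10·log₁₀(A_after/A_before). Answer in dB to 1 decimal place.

1.5 dB

Equivalent absorption area: A_before = 384*0.09 + 384*0.77 + 15.2*0.33 + 15.2*0.04 + 233.6*0.13 = 366.232 sq m.
Added absorption = 254.5 × 0.61 = 155.245 sabins.
New total A_after = 521.477 sabins.
Reduction = 10 log₁₀(A_after/A_before) = 10 log₁₀(1.4239) = 1.5 dB.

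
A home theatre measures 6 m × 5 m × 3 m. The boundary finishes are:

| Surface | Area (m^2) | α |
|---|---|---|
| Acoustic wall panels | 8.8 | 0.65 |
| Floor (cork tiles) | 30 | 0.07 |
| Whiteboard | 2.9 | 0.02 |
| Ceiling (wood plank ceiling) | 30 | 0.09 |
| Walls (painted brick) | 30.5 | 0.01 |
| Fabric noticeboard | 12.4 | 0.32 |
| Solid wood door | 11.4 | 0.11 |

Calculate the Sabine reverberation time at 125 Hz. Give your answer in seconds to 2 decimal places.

0.90 sec

Summing Sᵢαᵢ: 5.720 + 2.100 + 0.058 + 2.700 + 0.305 + 3.968 + 1.254 → A = 16.105 sabins.
Volume V = 6 × 5 × 3 = 90 m³.
T = 0.161 V/A = 0.161·90/16.105 = 0.90 s.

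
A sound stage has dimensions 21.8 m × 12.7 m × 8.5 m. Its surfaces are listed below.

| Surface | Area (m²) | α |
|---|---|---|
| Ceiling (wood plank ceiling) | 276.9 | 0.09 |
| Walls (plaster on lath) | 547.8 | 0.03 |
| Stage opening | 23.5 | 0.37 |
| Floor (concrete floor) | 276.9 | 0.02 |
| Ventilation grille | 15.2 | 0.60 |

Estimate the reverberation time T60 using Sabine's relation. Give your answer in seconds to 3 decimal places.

5.855 seconds

Total absorption A = 276.9*0.09 + 547.8*0.03 + 23.5*0.37 + 276.9*0.02 + 15.2*0.60
  = 24.921 + 16.434 + 8.695 + 5.538 + 9.120 = 64.708 m² sabins.
Volume V = 21.8 × 12.7 × 8.5 = 2353.31 m³.
RT60 = 0.161 · V / A = 0.161 × 2353.31 / 64.708 = 5.855 s.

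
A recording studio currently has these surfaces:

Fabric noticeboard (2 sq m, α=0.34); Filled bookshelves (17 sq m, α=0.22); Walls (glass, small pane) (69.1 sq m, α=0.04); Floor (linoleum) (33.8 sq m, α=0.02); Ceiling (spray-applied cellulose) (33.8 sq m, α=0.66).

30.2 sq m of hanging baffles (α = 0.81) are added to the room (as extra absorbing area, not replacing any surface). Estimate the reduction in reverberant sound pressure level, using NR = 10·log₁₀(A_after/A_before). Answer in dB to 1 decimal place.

Summing Sᵢαᵢ: 0.680 + 3.740 + 2.764 + 0.676 + 22.308 → A_before = 30.168 sabins.
Added absorption = 30.2 × 0.81 = 24.462 sabins.
New total A_after = 54.630 sabins.
Reduction = 10 log₁₀(A_after/A_before) = 10 log₁₀(1.8109) = 2.6 dB.

2.6 dB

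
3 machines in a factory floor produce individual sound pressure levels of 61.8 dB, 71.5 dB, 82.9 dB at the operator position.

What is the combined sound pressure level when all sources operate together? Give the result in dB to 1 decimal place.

Σ 10^(Lᵢ/10) = 2.106e+08.
L_total = 10·log₁₀(2.106e+08) = 83.2 dB.

83.2 dB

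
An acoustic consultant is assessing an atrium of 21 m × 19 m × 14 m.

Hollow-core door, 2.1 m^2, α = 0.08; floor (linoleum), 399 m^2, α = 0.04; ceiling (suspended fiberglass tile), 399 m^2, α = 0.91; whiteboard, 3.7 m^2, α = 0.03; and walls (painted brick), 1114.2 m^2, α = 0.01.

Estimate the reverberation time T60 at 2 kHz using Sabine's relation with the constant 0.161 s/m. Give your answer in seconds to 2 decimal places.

2.30 s

Summing Sᵢαᵢ: 0.168 + 15.960 + 363.090 + 0.111 + 11.142 → A = 390.471 sabins.
Room volume: 5586 m³.
T = 0.161 V/A = 0.161·5586/390.471 = 2.30 s.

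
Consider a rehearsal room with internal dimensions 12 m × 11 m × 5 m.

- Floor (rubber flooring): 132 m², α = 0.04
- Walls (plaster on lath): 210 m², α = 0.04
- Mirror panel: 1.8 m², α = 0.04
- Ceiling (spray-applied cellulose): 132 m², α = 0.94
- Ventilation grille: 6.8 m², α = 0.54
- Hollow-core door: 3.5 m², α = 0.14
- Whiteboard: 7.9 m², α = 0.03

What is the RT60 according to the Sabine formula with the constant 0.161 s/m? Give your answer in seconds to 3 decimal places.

0.747 s

Total absorption A = 132*0.04 + 210*0.04 + 1.8*0.04 + 132*0.94 + 6.8*0.54 + 3.5*0.14 + 7.9*0.03
  = 5.280 + 8.400 + 0.072 + 124.080 + 3.672 + 0.490 + 0.237 = 142.231 m² sabins.
Room volume: 660 m³.
RT60 = 0.161 · V / A = 0.161 × 660 / 142.231 = 0.747 s.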